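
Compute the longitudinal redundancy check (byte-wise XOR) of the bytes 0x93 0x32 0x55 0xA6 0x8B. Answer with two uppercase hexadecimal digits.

D9

XOR the bytes together:
  start with 0x93
  0x93 ⊕ 0x32 = 0xA1
  0xA1 ⊕ 0x55 = 0xF4
  0xF4 ⊕ 0xA6 = 0x52
  0x52 ⊕ 0x8B = 0xD9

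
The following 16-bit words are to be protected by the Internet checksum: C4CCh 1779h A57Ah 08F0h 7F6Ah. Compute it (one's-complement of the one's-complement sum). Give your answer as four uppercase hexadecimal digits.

One's-complement addition (fold any carry out of bit 15 back into bit 0):
  0xC4CC + 0x1779 = 0x0DC45
  0xDC45 + 0xA57A = 0x181BF → wrap carry → 0x81C0
  0x81C0 + 0x08F0 = 0x08AB0
  0x8AB0 + 0x7F6A = 0x10A1A → wrap carry → 0x0A1B
One's-complement sum = 0x0A1B.
Checksum = ~0x0A1B & 0xFFFF = 0xF5E4.

F5E4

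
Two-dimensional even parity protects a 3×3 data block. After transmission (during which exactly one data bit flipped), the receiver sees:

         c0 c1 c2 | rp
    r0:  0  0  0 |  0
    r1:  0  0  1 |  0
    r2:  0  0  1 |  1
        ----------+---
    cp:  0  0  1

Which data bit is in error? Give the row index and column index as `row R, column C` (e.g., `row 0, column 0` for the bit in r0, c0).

row 1, column 2

Recompute each row's even parity and compare to rp:
  r0: data parity 0, sent rp 0 → ok
  r1: data parity 1, sent rp 0 → mismatch
  r2: data parity 1, sent rp 1 → ok
Recompute each column's even parity and compare to cp:
  c0: data parity 0, sent cp 0 → ok
  c1: data parity 0, sent cp 0 → ok
  c2: data parity 0, sent cp 1 → mismatch
Exactly one row (r1) and one column (c2) fail → the flipped bit is at their intersection.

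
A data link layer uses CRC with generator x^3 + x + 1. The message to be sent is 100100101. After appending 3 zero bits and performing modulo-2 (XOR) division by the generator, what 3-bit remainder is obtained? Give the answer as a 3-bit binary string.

Append 3 zeros: 100100101000. Divide by 1011 (XOR where the leading bit is 1):
  pos 0: 1001 XOR 1011 = 0010
  pos 2: 1000 XOR 1011 = 0011
  pos 4: 1110 XOR 1011 = 0101
  pos 5: 1011 XOR 1011 = 0000
Remainder (last 3 bits) = 000. This is the CRC / FCS.

000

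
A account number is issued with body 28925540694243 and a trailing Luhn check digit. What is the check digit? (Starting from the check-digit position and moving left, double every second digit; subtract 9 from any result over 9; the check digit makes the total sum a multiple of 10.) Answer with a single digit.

5

Partial digits right→left: 3 4 2 4 9 6 0 4 5 5 2 9 8 2
Double every second digit counting from the check-digit position (so the 1st, 3rd, 5th, ... of the partial from the right).
  doubled (with −9 where >9): 6 4 9 0 1 4 7 → sum 31
  kept as-is: 4 4 6 4 5 9 2 → sum 34
Total = 31 + 34 = 65.
Check digit = (10 − (65 mod 10)) mod 10 = 5.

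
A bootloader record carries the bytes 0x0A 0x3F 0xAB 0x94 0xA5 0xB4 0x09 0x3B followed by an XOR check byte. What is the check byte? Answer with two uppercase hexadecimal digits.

XOR the bytes together:
  start with 0x0A
  0x0A ⊕ 0x3F = 0x35
  0x35 ⊕ 0xAB = 0x9E
  0x9E ⊕ 0x94 = 0x0A
  0x0A ⊕ 0xA5 = 0xAF
  0xAF ⊕ 0xB4 = 0x1B
  0x1B ⊕ 0x09 = 0x12
  0x12 ⊕ 0x3B = 0x29

29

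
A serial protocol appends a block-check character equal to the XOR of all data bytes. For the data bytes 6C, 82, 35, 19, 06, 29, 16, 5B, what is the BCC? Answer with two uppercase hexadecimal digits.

A0

XOR the bytes together:
  start with 0x6C
  0x6C ⊕ 0x82 = 0xEE
  0xEE ⊕ 0x35 = 0xDB
  0xDB ⊕ 0x19 = 0xC2
  0xC2 ⊕ 0x06 = 0xC4
  0xC4 ⊕ 0x29 = 0xED
  0xED ⊕ 0x16 = 0xFB
  0xFB ⊕ 0x5B = 0xA0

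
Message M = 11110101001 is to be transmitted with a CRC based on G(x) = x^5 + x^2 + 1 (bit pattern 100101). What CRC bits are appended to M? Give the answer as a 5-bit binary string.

Append 5 zeros: 1111010100100000. Divide by 100101 (XOR where the leading bit is 1):
  pos 0: 111101 XOR 100101 = 011000
  pos 1: 110000 XOR 100101 = 010101
  pos 2: 101011 XOR 100101 = 001110
  pos 4: 111000 XOR 100101 = 011101
  pos 5: 111011 XOR 100101 = 011110
  pos 6: 111100 XOR 100101 = 011001
  pos 7: 110010 XOR 100101 = 010111
  pos 8: 101110 XOR 100101 = 001011
  pos 10: 101100 XOR 100101 = 001001
Remainder (last 5 bits) = 01001. This is the CRC / FCS.

01001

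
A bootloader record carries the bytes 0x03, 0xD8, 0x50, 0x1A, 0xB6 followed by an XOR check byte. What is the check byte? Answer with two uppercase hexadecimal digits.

XOR the bytes together:
  start with 0x03
  0x03 ⊕ 0xD8 = 0xDB
  0xDB ⊕ 0x50 = 0x8B
  0x8B ⊕ 0x1A = 0x91
  0x91 ⊕ 0xB6 = 0x27

27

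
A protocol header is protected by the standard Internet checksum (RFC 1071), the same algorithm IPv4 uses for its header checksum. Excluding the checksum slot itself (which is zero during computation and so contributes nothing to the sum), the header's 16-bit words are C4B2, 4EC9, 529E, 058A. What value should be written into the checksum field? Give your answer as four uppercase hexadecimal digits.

945B

One's-complement addition (fold any carry out of bit 15 back into bit 0):
  0xC4B2 + 0x4EC9 = 0x1137B → wrap carry → 0x137C
  0x137C + 0x529E = 0x0661A
  0x661A + 0x058A = 0x06BA4
One's-complement sum = 0x6BA4.
Checksum = ~0x6BA4 & 0xFFFF = 0x945B.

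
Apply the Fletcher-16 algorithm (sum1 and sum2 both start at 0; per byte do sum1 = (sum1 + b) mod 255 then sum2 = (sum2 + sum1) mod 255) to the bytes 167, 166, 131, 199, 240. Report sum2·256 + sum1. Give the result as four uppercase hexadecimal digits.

EB8A

Running sums (mod 255):
  after byte 0 (167): sum1=167, sum2=167
  after byte 1 (166): sum1=78, sum2=245
  after byte 2 (131): sum1=209, sum2=199
  after byte 3 (199): sum1=153, sum2=97
  after byte 4 (240): sum1=138, sum2=235
Checksum = sum2·256 + sum1 = 235·256 + 138 = 60298 = 0xEB8A.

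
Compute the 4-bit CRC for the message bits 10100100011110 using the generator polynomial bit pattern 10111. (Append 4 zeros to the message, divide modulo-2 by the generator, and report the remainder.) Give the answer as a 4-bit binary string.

Append 4 zeros: 101001000111100000. Divide by 10111 (XOR where the leading bit is 1):
  pos 0: 10100 XOR 10111 = 00011
  pos 3: 11100 XOR 10111 = 01011
  pos 4: 10110 XOR 10111 = 00001
  pos 8: 11111 XOR 10111 = 01000
  pos 9: 10000 XOR 10111 = 00111
  pos 11: 11100 XOR 10111 = 01011
  pos 12: 10110 XOR 10111 = 00001
Remainder (last 4 bits) = 0010. This is the CRC / FCS.

0010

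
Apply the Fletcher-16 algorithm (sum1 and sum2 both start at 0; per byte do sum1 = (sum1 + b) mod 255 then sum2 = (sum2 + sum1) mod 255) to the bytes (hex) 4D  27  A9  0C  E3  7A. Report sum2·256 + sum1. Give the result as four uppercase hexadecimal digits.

A088

Running sums (mod 255):
  after byte 0 (4D): sum1=77, sum2=77
  after byte 1 (27): sum1=116, sum2=193
  after byte 2 (A9): sum1=30, sum2=223
  after byte 3 (0C): sum1=42, sum2=10
  after byte 4 (E3): sum1=14, sum2=24
  after byte 5 (7A): sum1=136, sum2=160
Checksum = sum2·256 + sum1 = 160·256 + 136 = 41096 = 0xA088.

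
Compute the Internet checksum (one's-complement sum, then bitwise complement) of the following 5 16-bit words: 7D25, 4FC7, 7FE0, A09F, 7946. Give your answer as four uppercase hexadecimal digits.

One's-complement addition (fold any carry out of bit 15 back into bit 0):
  0x7D25 + 0x4FC7 = 0x0CCEC
  0xCCEC + 0x7FE0 = 0x14CCC → wrap carry → 0x4CCD
  0x4CCD + 0xA09F = 0x0ED6C
  0xED6C + 0x7946 = 0x166B2 → wrap carry → 0x66B3
One's-complement sum = 0x66B3.
Checksum = ~0x66B3 & 0xFFFF = 0x994C.

994C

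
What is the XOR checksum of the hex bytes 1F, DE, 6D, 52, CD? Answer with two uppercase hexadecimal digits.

XOR the bytes together:
  start with 0x1F
  0x1F ⊕ 0xDE = 0xC1
  0xC1 ⊕ 0x6D = 0xAC
  0xAC ⊕ 0x52 = 0xFE
  0xFE ⊕ 0xCD = 0x33

33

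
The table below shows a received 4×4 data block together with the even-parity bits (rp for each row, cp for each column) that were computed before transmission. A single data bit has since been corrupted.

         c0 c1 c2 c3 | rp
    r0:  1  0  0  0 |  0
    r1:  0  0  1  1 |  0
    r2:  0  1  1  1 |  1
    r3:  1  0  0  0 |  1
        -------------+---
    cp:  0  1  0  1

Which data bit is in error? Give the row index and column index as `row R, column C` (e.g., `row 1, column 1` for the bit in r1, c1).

row 0, column 3

Recompute each row's even parity and compare to rp:
  r0: data parity 1, sent rp 0 → mismatch
  r1: data parity 0, sent rp 0 → ok
  r2: data parity 1, sent rp 1 → ok
  r3: data parity 1, sent rp 1 → ok
Recompute each column's even parity and compare to cp:
  c0: data parity 0, sent cp 0 → ok
  c1: data parity 1, sent cp 1 → ok
  c2: data parity 0, sent cp 0 → ok
  c3: data parity 0, sent cp 1 → mismatch
Exactly one row (r0) and one column (c3) fail → the flipped bit is at their intersection.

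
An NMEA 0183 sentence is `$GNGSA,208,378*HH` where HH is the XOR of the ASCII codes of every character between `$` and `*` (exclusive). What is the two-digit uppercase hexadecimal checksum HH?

XOR the ASCII codes of the payload characters:
  'G' = 0x47 → acc = 0x47
  'N' = 0x4E → acc = 0x09
  'G' = 0x47 → acc = 0x4E
  'S' = 0x53 → acc = 0x1D
  'A' = 0x41 → acc = 0x5C
  ',' = 0x2C → acc = 0x70
  '2' = 0x32 → acc = 0x42
  '0' = 0x30 → acc = 0x72
  '8' = 0x38 → acc = 0x4A
  ',' = 0x2C → acc = 0x66
  '3' = 0x33 → acc = 0x55
  '7' = 0x37 → acc = 0x62
  '8' = 0x38 → acc = 0x5A
Checksum = 0x5A.

5A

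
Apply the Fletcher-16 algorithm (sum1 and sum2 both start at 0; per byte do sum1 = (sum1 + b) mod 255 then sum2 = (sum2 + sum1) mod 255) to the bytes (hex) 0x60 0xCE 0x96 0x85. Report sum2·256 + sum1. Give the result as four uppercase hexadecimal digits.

A04B

Running sums (mod 255):
  after byte 0 (0x60): sum1=96, sum2=96
  after byte 1 (0xCE): sum1=47, sum2=143
  after byte 2 (0x96): sum1=197, sum2=85
  after byte 3 (0x85): sum1=75, sum2=160
Checksum = sum2·256 + sum1 = 160·256 + 75 = 41035 = 0xA04B.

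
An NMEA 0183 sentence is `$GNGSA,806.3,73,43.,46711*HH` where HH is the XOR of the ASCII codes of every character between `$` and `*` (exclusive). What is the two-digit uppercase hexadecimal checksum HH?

XOR the ASCII codes of the payload characters:
  'G' = 0x47 → acc = 0x47
  'N' = 0x4E → acc = 0x09
  'G' = 0x47 → acc = 0x4E
  'S' = 0x53 → acc = 0x1D
  'A' = 0x41 → acc = 0x5C
  ',' = 0x2C → acc = 0x70
  '8' = 0x38 → acc = 0x48
  '0' = 0x30 → acc = 0x78
  '6' = 0x36 → acc = 0x4E
  '.' = 0x2E → acc = 0x60
  '3' = 0x33 → acc = 0x53
  ',' = 0x2C → acc = 0x7F
  '7' = 0x37 → acc = 0x48
  '3' = 0x33 → acc = 0x7B
  ',' = 0x2C → acc = 0x57
  '4' = 0x34 → acc = 0x63
  '3' = 0x33 → acc = 0x50
  '.' = 0x2E → acc = 0x7E
  ',' = 0x2C → acc = 0x52
  '4' = 0x34 → acc = 0x66
  '6' = 0x36 → acc = 0x50
  '7' = 0x37 → acc = 0x67
  '1' = 0x31 → acc = 0x56
  '1' = 0x31 → acc = 0x67
Checksum = 0x67.

67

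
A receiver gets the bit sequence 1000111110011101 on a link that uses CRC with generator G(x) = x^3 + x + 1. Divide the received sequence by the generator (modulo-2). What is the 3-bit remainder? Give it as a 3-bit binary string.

000

Modulo-2 division of 1000111110011101 by 1011:
  pos 0: 1000 XOR 1011 = 0011
  pos 2: 1111 XOR 1011 = 0100
  pos 3: 1001 XOR 1011 = 0010
  pos 5: 1011 XOR 1011 = 0000
  pos 11: 1110 XOR 1011 = 0101
  pos 12: 1011 XOR 1011 = 0000
Remainder = 000 (zero — the frame passes the CRC check).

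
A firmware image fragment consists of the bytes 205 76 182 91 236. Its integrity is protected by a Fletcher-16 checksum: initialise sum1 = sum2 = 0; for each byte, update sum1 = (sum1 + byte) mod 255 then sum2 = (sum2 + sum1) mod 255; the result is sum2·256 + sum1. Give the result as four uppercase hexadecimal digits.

Running sums (mod 255):
  after byte 0 (205): sum1=205, sum2=205
  after byte 1 (76): sum1=26, sum2=231
  after byte 2 (182): sum1=208, sum2=184
  after byte 3 (91): sum1=44, sum2=228
  after byte 4 (236): sum1=25, sum2=253
Checksum = sum2·256 + sum1 = 253·256 + 25 = 64793 = 0xFD19.

FD19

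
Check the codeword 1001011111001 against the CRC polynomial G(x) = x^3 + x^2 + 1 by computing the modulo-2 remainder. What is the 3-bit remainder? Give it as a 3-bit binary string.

Modulo-2 division of 1001011111001 by 1101:
  pos 0: 1001 XOR 1101 = 0100
  pos 1: 1000 XOR 1101 = 0101
  pos 2: 1011 XOR 1101 = 0110
  pos 3: 1101 XOR 1101 = 0000
  pos 7: 1110 XOR 1101 = 0011
  pos 9: 1101 XOR 1101 = 0000
Remainder = 000 (zero — the frame passes the CRC check).

000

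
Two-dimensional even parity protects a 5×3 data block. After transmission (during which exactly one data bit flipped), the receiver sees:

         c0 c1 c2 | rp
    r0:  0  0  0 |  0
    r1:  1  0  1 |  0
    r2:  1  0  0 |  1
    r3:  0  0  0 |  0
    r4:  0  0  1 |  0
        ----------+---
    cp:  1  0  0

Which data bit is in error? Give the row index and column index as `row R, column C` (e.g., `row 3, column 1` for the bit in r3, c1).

row 4, column 0

Recompute each row's even parity and compare to rp:
  r0: data parity 0, sent rp 0 → ok
  r1: data parity 0, sent rp 0 → ok
  r2: data parity 1, sent rp 1 → ok
  r3: data parity 0, sent rp 0 → ok
  r4: data parity 1, sent rp 0 → mismatch
Recompute each column's even parity and compare to cp:
  c0: data parity 0, sent cp 1 → mismatch
  c1: data parity 0, sent cp 0 → ok
  c2: data parity 0, sent cp 0 → ok
Exactly one row (r4) and one column (c0) fail → the flipped bit is at their intersection.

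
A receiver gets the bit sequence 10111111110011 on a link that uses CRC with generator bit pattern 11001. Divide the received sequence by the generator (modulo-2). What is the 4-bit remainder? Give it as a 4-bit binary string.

Modulo-2 division of 10111111110011 by 11001:
  pos 0: 10111 XOR 11001 = 01110
  pos 1: 11101 XOR 11001 = 00100
  pos 3: 10011 XOR 11001 = 01010
  pos 4: 10101 XOR 11001 = 01100
  pos 5: 11001 XOR 11001 = 00000
Remainder = 0011 (nonzero — an error is detected).

0011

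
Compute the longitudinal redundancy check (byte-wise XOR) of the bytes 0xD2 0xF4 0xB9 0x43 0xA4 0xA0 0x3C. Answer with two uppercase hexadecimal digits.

E4

XOR the bytes together:
  start with 0xD2
  0xD2 ⊕ 0xF4 = 0x26
  0x26 ⊕ 0xB9 = 0x9F
  0x9F ⊕ 0x43 = 0xDC
  0xDC ⊕ 0xA4 = 0x78
  0x78 ⊕ 0xA0 = 0xD8
  0xD8 ⊕ 0x3C = 0xE4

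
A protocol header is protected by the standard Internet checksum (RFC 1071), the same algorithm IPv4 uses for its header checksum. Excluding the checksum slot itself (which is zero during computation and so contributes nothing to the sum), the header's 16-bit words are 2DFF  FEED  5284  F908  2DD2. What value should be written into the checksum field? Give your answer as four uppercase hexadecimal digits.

59B3

One's-complement addition (fold any carry out of bit 15 back into bit 0):
  0x2DFF + 0xFEED = 0x12CEC → wrap carry → 0x2CED
  0x2CED + 0x5284 = 0x07F71
  0x7F71 + 0xF908 = 0x17879 → wrap carry → 0x787A
  0x787A + 0x2DD2 = 0x0A64C
One's-complement sum = 0xA64C.
Checksum = ~0xA64C & 0xFFFF = 0x59B3.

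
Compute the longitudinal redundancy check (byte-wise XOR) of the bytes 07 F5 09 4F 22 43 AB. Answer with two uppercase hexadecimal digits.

7E

XOR the bytes together:
  start with 0x07
  0x07 ⊕ 0xF5 = 0xF2
  0xF2 ⊕ 0x09 = 0xFB
  0xFB ⊕ 0x4F = 0xB4
  0xB4 ⊕ 0x22 = 0x96
  0x96 ⊕ 0x43 = 0xD5
  0xD5 ⊕ 0xAB = 0x7E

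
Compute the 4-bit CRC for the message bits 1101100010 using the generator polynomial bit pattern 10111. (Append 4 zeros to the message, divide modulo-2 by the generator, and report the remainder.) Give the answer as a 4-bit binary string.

Append 4 zeros: 11011000100000. Divide by 10111 (XOR where the leading bit is 1):
  pos 0: 11011 XOR 10111 = 01100
  pos 1: 11000 XOR 10111 = 01111
  pos 2: 11110 XOR 10111 = 01001
  pos 3: 10010 XOR 10111 = 00101
  pos 5: 10110 XOR 10111 = 00001
  pos 9: 10000 XOR 10111 = 00111
Remainder (last 4 bits) = 0111. This is the CRC / FCS.

0111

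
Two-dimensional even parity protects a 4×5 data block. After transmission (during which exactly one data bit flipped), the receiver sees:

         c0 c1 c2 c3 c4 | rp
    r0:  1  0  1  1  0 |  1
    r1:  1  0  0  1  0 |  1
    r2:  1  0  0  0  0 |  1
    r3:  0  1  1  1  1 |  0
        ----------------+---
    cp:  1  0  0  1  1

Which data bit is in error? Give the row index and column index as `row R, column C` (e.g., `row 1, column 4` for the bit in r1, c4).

row 1, column 1

Recompute each row's even parity and compare to rp:
  r0: data parity 1, sent rp 1 → ok
  r1: data parity 0, sent rp 1 → mismatch
  r2: data parity 1, sent rp 1 → ok
  r3: data parity 0, sent rp 0 → ok
Recompute each column's even parity and compare to cp:
  c0: data parity 1, sent cp 1 → ok
  c1: data parity 1, sent cp 0 → mismatch
  c2: data parity 0, sent cp 0 → ok
  c3: data parity 1, sent cp 1 → ok
  c4: data parity 1, sent cp 1 → ok
Exactly one row (r1) and one column (c1) fail → the flipped bit is at their intersection.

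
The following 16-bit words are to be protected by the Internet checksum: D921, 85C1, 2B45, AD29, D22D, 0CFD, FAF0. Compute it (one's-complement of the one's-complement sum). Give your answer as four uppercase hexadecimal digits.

EE91

One's-complement addition (fold any carry out of bit 15 back into bit 0):
  0xD921 + 0x85C1 = 0x15EE2 → wrap carry → 0x5EE3
  0x5EE3 + 0x2B45 = 0x08A28
  0x8A28 + 0xAD29 = 0x13751 → wrap carry → 0x3752
  0x3752 + 0xD22D = 0x1097F → wrap carry → 0x0980
  0x0980 + 0x0CFD = 0x0167D
  0x167D + 0xFAF0 = 0x1116D → wrap carry → 0x116E
One's-complement sum = 0x116E.
Checksum = ~0x116E & 0xFFFF = 0xEE91.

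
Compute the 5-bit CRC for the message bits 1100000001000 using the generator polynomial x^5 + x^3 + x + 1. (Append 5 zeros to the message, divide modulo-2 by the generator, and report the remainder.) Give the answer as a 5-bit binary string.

01000

Append 5 zeros: 110000000100000000. Divide by 101011 (XOR where the leading bit is 1):
  pos 0: 110000 XOR 101011 = 011011
  pos 1: 110110 XOR 101011 = 011101
  pos 2: 111010 XOR 101011 = 010001
  pos 3: 100010 XOR 101011 = 001001
  pos 5: 100110 XOR 101011 = 001101
  pos 7: 110100 XOR 101011 = 011111
  pos 8: 111110 XOR 101011 = 010101
  pos 9: 101010 XOR 101011 = 000001
Remainder (last 5 bits) = 01000. This is the CRC / FCS.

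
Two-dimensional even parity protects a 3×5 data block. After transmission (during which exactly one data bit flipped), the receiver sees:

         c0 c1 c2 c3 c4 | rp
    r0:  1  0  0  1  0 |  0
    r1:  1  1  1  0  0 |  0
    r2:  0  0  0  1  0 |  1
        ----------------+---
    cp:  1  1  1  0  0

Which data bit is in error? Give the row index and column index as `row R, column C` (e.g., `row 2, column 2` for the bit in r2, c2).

Recompute each row's even parity and compare to rp:
  r0: data parity 0, sent rp 0 → ok
  r1: data parity 1, sent rp 0 → mismatch
  r2: data parity 1, sent rp 1 → ok
Recompute each column's even parity and compare to cp:
  c0: data parity 0, sent cp 1 → mismatch
  c1: data parity 1, sent cp 1 → ok
  c2: data parity 1, sent cp 1 → ok
  c3: data parity 0, sent cp 0 → ok
  c4: data parity 0, sent cp 0 → ok
Exactly one row (r1) and one column (c0) fail → the flipped bit is at their intersection.

row 1, column 0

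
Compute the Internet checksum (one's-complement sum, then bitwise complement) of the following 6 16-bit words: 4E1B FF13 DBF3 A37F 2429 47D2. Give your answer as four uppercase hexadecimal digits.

One's-complement addition (fold any carry out of bit 15 back into bit 0):
  0x4E1B + 0xFF13 = 0x14D2E → wrap carry → 0x4D2F
  0x4D2F + 0xDBF3 = 0x12922 → wrap carry → 0x2923
  0x2923 + 0xA37F = 0x0CCA2
  0xCCA2 + 0x2429 = 0x0F0CB
  0xF0CB + 0x47D2 = 0x1389D → wrap carry → 0x389E
One's-complement sum = 0x389E.
Checksum = ~0x389E & 0xFFFF = 0xC761.

C761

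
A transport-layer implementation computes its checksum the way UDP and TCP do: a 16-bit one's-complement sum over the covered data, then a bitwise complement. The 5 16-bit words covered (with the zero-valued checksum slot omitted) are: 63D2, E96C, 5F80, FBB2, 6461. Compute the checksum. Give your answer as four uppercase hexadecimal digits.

One's-complement addition (fold any carry out of bit 15 back into bit 0):
  0x63D2 + 0xE96C = 0x14D3E → wrap carry → 0x4D3F
  0x4D3F + 0x5F80 = 0x0ACBF
  0xACBF + 0xFBB2 = 0x1A871 → wrap carry → 0xA872
  0xA872 + 0x6461 = 0x10CD3 → wrap carry → 0x0CD4
One's-complement sum = 0x0CD4.
Checksum = ~0x0CD4 & 0xFFFF = 0xF32B.

F32B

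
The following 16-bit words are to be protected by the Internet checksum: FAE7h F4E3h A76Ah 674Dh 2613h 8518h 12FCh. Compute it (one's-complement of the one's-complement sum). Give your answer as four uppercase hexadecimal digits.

One's-complement addition (fold any carry out of bit 15 back into bit 0):
  0xFAE7 + 0xF4E3 = 0x1EFCA → wrap carry → 0xEFCB
  0xEFCB + 0xA76A = 0x19735 → wrap carry → 0x9736
  0x9736 + 0x674D = 0x0FE83
  0xFE83 + 0x2613 = 0x12496 → wrap carry → 0x2497
  0x2497 + 0x8518 = 0x0A9AF
  0xA9AF + 0x12FC = 0x0BCAB
One's-complement sum = 0xBCAB.
Checksum = ~0xBCAB & 0xFFFF = 0x4354.

4354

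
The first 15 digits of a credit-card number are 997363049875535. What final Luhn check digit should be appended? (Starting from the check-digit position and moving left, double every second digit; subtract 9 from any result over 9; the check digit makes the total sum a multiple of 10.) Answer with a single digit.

Partial digits right→left: 5 3 5 5 7 8 9 4 0 3 6 3 7 9 9
Double every second digit counting from the check-digit position (so the 1st, 3rd, 5th, ... of the partial from the right).
  doubled (with −9 where >9): 1 1 5 9 0 3 5 9 → sum 33
  kept as-is: 3 5 8 4 3 3 9 → sum 35
Total = 33 + 35 = 68.
Check digit = (10 − (68 mod 10)) mod 10 = 2.

2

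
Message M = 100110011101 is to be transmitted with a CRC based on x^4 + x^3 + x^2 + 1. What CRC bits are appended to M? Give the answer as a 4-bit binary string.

1000

Append 4 zeros: 1001100111010000. Divide by 11101 (XOR where the leading bit is 1):
  pos 0: 10011 XOR 11101 = 01110
  pos 1: 11100 XOR 11101 = 00001
  pos 5: 10111 XOR 11101 = 01010
  pos 6: 10100 XOR 11101 = 01001
  pos 7: 10011 XOR 11101 = 01110
  pos 8: 11100 XOR 11101 = 00001
Remainder (last 4 bits) = 1000. This is the CRC / FCS.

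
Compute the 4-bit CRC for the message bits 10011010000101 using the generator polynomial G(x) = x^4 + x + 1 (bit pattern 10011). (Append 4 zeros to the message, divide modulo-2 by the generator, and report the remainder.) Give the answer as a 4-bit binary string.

0001

Append 4 zeros: 100110100001010000. Divide by 10011 (XOR where the leading bit is 1):
  pos 0: 10011 XOR 10011 = 00000
  pos 6: 10000 XOR 10011 = 00011
  pos 9: 11101 XOR 10011 = 01110
  pos 10: 11100 XOR 10011 = 01111
  pos 11: 11110 XOR 10011 = 01101
  pos 12: 11010 XOR 10011 = 01001
  pos 13: 10010 XOR 10011 = 00001
Remainder (last 4 bits) = 0001. This is the CRC / FCS.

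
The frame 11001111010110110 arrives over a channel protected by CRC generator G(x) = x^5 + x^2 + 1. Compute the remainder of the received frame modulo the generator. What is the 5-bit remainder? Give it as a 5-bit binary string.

Modulo-2 division of 11001111010110110 by 100101:
  pos 0: 110011 XOR 100101 = 010110
  pos 1: 101101 XOR 100101 = 001000
  pos 3: 100010 XOR 100101 = 000111
  pos 6: 111101 XOR 100101 = 011000
  pos 7: 110001 XOR 100101 = 010100
  pos 8: 101000 XOR 100101 = 001101
  pos 10: 110111 XOR 100101 = 010010
  pos 11: 100100 XOR 100101 = 000001
Remainder = 00001 (nonzero — an error is detected).

00001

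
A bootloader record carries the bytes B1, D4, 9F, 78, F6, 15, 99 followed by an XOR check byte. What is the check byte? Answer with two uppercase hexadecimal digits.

XOR the bytes together:
  start with 0xB1
  0xB1 ⊕ 0xD4 = 0x65
  0x65 ⊕ 0x9F = 0xFA
  0xFA ⊕ 0x78 = 0x82
  0x82 ⊕ 0xF6 = 0x74
  0x74 ⊕ 0x15 = 0x61
  0x61 ⊕ 0x99 = 0xF8

F8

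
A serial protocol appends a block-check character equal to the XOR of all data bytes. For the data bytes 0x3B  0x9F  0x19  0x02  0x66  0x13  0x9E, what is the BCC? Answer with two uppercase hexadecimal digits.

XOR the bytes together:
  start with 0x3B
  0x3B ⊕ 0x9F = 0xA4
  0xA4 ⊕ 0x19 = 0xBD
  0xBD ⊕ 0x02 = 0xBF
  0xBF ⊕ 0x66 = 0xD9
  0xD9 ⊕ 0x13 = 0xCA
  0xCA ⊕ 0x9E = 0x54

54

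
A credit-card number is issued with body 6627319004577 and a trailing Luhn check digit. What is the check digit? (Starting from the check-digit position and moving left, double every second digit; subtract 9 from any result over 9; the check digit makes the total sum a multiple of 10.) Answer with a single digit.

7

Partial digits right→left: 7 7 5 4 0 0 9 1 3 7 2 6 6
Double every second digit counting from the check-digit position (so the 1st, 3rd, 5th, ... of the partial from the right).
  doubled (with −9 where >9): 5 1 0 9 6 4 3 → sum 28
  kept as-is: 7 4 0 1 7 6 → sum 25
Total = 28 + 25 = 53.
Check digit = (10 − (53 mod 10)) mod 10 = 7.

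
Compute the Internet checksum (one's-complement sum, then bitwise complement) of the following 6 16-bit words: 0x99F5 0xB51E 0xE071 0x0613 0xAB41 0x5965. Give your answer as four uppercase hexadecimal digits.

One's-complement addition (fold any carry out of bit 15 back into bit 0):
  0x99F5 + 0xB51E = 0x14F13 → wrap carry → 0x4F14
  0x4F14 + 0xE071 = 0x12F85 → wrap carry → 0x2F86
  0x2F86 + 0x0613 = 0x03599
  0x3599 + 0xAB41 = 0x0E0DA
  0xE0DA + 0x5965 = 0x13A3F → wrap carry → 0x3A40
One's-complement sum = 0x3A40.
Checksum = ~0x3A40 & 0xFFFF = 0xC5BF.

C5BF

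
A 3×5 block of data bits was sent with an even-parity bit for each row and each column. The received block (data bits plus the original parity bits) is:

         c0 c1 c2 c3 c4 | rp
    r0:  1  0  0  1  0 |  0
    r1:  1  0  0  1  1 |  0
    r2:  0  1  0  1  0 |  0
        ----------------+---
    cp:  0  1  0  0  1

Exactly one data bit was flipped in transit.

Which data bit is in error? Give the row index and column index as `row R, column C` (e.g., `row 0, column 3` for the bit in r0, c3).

row 1, column 3

Recompute each row's even parity and compare to rp:
  r0: data parity 0, sent rp 0 → ok
  r1: data parity 1, sent rp 0 → mismatch
  r2: data parity 0, sent rp 0 → ok
Recompute each column's even parity and compare to cp:
  c0: data parity 0, sent cp 0 → ok
  c1: data parity 1, sent cp 1 → ok
  c2: data parity 0, sent cp 0 → ok
  c3: data parity 1, sent cp 0 → mismatch
  c4: data parity 1, sent cp 1 → ok
Exactly one row (r1) and one column (c3) fail → the flipped bit is at their intersection.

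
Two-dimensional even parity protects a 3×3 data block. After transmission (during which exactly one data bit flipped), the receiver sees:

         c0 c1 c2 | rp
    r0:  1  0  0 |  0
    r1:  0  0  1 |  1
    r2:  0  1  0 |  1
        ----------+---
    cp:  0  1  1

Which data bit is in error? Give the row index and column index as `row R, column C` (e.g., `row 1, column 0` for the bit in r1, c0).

Recompute each row's even parity and compare to rp:
  r0: data parity 1, sent rp 0 → mismatch
  r1: data parity 1, sent rp 1 → ok
  r2: data parity 1, sent rp 1 → ok
Recompute each column's even parity and compare to cp:
  c0: data parity 1, sent cp 0 → mismatch
  c1: data parity 1, sent cp 1 → ok
  c2: data parity 1, sent cp 1 → ok
Exactly one row (r0) and one column (c0) fail → the flipped bit is at their intersection.

row 0, column 0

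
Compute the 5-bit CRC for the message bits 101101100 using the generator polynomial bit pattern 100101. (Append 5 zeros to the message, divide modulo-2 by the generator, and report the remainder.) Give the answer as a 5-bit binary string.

10011

Append 5 zeros: 10110110000000. Divide by 100101 (XOR where the leading bit is 1):
  pos 0: 101101 XOR 100101 = 001000
  pos 2: 100010 XOR 100101 = 000111
  pos 5: 111000 XOR 100101 = 011101
  pos 6: 111010 XOR 100101 = 011111
  pos 7: 111110 XOR 100101 = 011011
  pos 8: 110110 XOR 100101 = 010011
Remainder (last 5 bits) = 10011. This is the CRC / FCS.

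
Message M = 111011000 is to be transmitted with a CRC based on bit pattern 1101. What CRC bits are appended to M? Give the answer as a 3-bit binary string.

001

Append 3 zeros: 111011000000. Divide by 1101 (XOR where the leading bit is 1):
  pos 0: 1110 XOR 1101 = 0011
  pos 2: 1111 XOR 1101 = 0010
  pos 4: 1000 XOR 1101 = 0101
  pos 5: 1010 XOR 1101 = 0111
  pos 6: 1110 XOR 1101 = 0011
  pos 8: 1100 XOR 1101 = 0001
Remainder (last 3 bits) = 001. This is the CRC / FCS.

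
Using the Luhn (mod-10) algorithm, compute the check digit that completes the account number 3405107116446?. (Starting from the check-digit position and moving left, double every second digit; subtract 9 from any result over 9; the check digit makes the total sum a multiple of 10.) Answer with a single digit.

Partial digits right→left: 6 4 4 6 1 1 7 0 1 5 0 4 3
Double every second digit counting from the check-digit position (so the 1st, 3rd, 5th, ... of the partial from the right).
  doubled (with −9 where >9): 3 8 2 5 2 0 6 → sum 26
  kept as-is: 4 6 1 0 5 4 → sum 20
Total = 26 + 20 = 46.
Check digit = (10 − (46 mod 10)) mod 10 = 4.

4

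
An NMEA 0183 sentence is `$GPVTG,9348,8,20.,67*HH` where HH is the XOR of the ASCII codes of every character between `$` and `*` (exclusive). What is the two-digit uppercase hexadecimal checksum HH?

XOR the ASCII codes of the payload characters:
  'G' = 0x47 → acc = 0x47
  'P' = 0x50 → acc = 0x17
  'V' = 0x56 → acc = 0x41
  'T' = 0x54 → acc = 0x15
  'G' = 0x47 → acc = 0x52
  ',' = 0x2C → acc = 0x7E
  '9' = 0x39 → acc = 0x47
  '3' = 0x33 → acc = 0x74
  '4' = 0x34 → acc = 0x40
  '8' = 0x38 → acc = 0x78
  ',' = 0x2C → acc = 0x54
  '8' = 0x38 → acc = 0x6C
  ',' = 0x2C → acc = 0x40
  '2' = 0x32 → acc = 0x72
  '0' = 0x30 → acc = 0x42
  '.' = 0x2E → acc = 0x6C
  ',' = 0x2C → acc = 0x40
  '6' = 0x36 → acc = 0x76
  '7' = 0x37 → acc = 0x41
Checksum = 0x41.

41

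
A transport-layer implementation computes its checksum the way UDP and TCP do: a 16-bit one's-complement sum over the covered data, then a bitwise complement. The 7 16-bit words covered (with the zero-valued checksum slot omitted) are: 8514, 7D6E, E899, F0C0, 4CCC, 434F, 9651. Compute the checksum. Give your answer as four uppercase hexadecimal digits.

FDB4

One's-complement addition (fold any carry out of bit 15 back into bit 0):
  0x8514 + 0x7D6E = 0x10282 → wrap carry → 0x0283
  0x0283 + 0xE899 = 0x0EB1C
  0xEB1C + 0xF0C0 = 0x1DBDC → wrap carry → 0xDBDD
  0xDBDD + 0x4CCC = 0x128A9 → wrap carry → 0x28AA
  0x28AA + 0x434F = 0x06BF9
  0x6BF9 + 0x9651 = 0x1024A → wrap carry → 0x024B
One's-complement sum = 0x024B.
Checksum = ~0x024B & 0xFFFF = 0xFDB4.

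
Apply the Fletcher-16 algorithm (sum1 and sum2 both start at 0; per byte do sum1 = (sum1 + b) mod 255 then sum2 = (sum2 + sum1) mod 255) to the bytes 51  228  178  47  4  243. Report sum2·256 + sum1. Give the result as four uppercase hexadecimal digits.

Running sums (mod 255):
  after byte 0 (51): sum1=51, sum2=51
  after byte 1 (228): sum1=24, sum2=75
  after byte 2 (178): sum1=202, sum2=22
  after byte 3 (47): sum1=249, sum2=16
  after byte 4 (4): sum1=253, sum2=14
  after byte 5 (243): sum1=241, sum2=0
Checksum = sum2·256 + sum1 = 0·256 + 241 = 241 = 0x00F1.

00F1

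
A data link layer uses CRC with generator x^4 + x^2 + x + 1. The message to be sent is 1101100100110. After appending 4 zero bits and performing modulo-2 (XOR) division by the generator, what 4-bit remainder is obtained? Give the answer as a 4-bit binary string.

Append 4 zeros: 11011001001100000. Divide by 10111 (XOR where the leading bit is 1):
  pos 0: 11011 XOR 10111 = 01100
  pos 1: 11000 XOR 10111 = 01111
  pos 2: 11110 XOR 10111 = 01001
  pos 3: 10011 XOR 10111 = 00100
  pos 5: 10000 XOR 10111 = 00111
  pos 7: 11111 XOR 10111 = 01000
  pos 8: 10000 XOR 10111 = 00111
  pos 10: 11100 XOR 10111 = 01011
  pos 11: 10110 XOR 10111 = 00001
Remainder (last 4 bits) = 0010. This is the CRC / FCS.

0010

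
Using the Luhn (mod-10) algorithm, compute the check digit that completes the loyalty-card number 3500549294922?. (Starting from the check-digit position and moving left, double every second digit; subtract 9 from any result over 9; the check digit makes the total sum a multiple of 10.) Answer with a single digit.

Partial digits right→left: 2 2 9 4 9 2 9 4 5 0 0 5 3
Double every second digit counting from the check-digit position (so the 1st, 3rd, 5th, ... of the partial from the right).
  doubled (with −9 where >9): 4 9 9 9 1 0 6 → sum 38
  kept as-is: 2 4 2 4 0 5 → sum 17
Total = 38 + 17 = 55.
Check digit = (10 − (55 mod 10)) mod 10 = 5.

5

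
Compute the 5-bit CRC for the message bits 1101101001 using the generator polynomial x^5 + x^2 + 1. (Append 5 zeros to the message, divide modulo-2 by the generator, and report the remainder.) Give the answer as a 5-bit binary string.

Append 5 zeros: 110110100100000. Divide by 100101 (XOR where the leading bit is 1):
  pos 0: 110110 XOR 100101 = 010011
  pos 1: 100111 XOR 100101 = 000010
  pos 5: 100010 XOR 100101 = 000111
  pos 8: 111000 XOR 100101 = 011101
  pos 9: 111010 XOR 100101 = 011111
Remainder (last 5 bits) = 11111. This is the CRC / FCS.

11111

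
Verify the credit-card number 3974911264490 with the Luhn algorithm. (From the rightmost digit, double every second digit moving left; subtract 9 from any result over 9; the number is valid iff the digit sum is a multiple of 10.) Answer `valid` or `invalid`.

valid

From the right, keep odd positions and double even positions (subtract 9 from any doubled value over 9):
  doubled (positions 2,4,...): 9 8 4 2 8 9 → sum 40
  kept (positions 1,3,...): 0 4 6 1 9 7 3 → sum 30
Total = 70.
70 mod 10 = 0, so the number is valid.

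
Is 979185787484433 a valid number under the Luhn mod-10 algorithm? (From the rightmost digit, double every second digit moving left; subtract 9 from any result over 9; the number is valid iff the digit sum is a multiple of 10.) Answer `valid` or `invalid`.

invalid

From the right, keep odd positions and double even positions (subtract 9 from any doubled value over 9):
  doubled (positions 2,4,...): 6 8 8 7 1 2 5 → sum 37
  kept (positions 1,3,...): 3 4 8 7 7 8 9 9 → sum 55
Total = 92.
92 mod 10 = 2, so the number is invalid.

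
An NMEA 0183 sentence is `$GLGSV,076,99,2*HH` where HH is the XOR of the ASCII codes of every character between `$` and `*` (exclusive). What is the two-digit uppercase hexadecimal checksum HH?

66

XOR the ASCII codes of the payload characters:
  'G' = 0x47 → acc = 0x47
  'L' = 0x4C → acc = 0x0B
  'G' = 0x47 → acc = 0x4C
  'S' = 0x53 → acc = 0x1F
  'V' = 0x56 → acc = 0x49
  ',' = 0x2C → acc = 0x65
  '0' = 0x30 → acc = 0x55
  '7' = 0x37 → acc = 0x62
  '6' = 0x36 → acc = 0x54
  ',' = 0x2C → acc = 0x78
  '9' = 0x39 → acc = 0x41
  '9' = 0x39 → acc = 0x78
  ',' = 0x2C → acc = 0x54
  '2' = 0x32 → acc = 0x66
Checksum = 0x66.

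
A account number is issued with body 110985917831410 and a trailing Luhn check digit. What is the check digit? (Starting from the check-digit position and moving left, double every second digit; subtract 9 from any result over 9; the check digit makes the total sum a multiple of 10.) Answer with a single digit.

7

Partial digits right→left: 0 1 4 1 3 8 7 1 9 5 8 9 0 1 1
Double every second digit counting from the check-digit position (so the 1st, 3rd, 5th, ... of the partial from the right).
  doubled (with −9 where >9): 0 8 6 5 9 7 0 2 → sum 37
  kept as-is: 1 1 8 1 5 9 1 → sum 26
Total = 37 + 26 = 63.
Check digit = (10 − (63 mod 10)) mod 10 = 7.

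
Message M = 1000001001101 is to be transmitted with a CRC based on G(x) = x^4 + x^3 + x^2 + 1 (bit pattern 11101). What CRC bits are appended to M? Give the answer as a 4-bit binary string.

Append 4 zeros: 10000010011010000. Divide by 11101 (XOR where the leading bit is 1):
  pos 0: 10000 XOR 11101 = 01101
  pos 1: 11010 XOR 11101 = 00111
  pos 3: 11110 XOR 11101 = 00011
  pos 6: 11011 XOR 11101 = 00110
  pos 8: 11001 XOR 11101 = 00100
  pos 10: 10000 XOR 11101 = 01101
  pos 11: 11010 XOR 11101 = 00111
Remainder (last 4 bits) = 1110. This is the CRC / FCS.

1110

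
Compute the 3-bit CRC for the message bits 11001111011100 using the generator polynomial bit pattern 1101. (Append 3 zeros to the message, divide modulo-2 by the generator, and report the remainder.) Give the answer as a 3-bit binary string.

111

Append 3 zeros: 11001111011100000. Divide by 1101 (XOR where the leading bit is 1):
  pos 0: 1100 XOR 1101 = 0001
  pos 3: 1111 XOR 1101 = 0010
  pos 5: 1010 XOR 1101 = 0111
  pos 6: 1111 XOR 1101 = 0010
  pos 8: 1011 XOR 1101 = 0110
  pos 9: 1100 XOR 1101 = 0001
  pos 12: 1000 XOR 1101 = 0101
  pos 13: 1010 XOR 1101 = 0111
Remainder (last 3 bits) = 111. This is the CRC / FCS.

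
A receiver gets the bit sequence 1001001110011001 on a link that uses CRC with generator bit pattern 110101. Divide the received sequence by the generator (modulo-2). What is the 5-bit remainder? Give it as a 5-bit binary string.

Modulo-2 division of 1001001110011001 by 110101:
  pos 0: 100100 XOR 110101 = 010001
  pos 1: 100011 XOR 110101 = 010110
  pos 2: 101101 XOR 110101 = 011000
  pos 3: 110001 XOR 110101 = 000100
  pos 6: 100001 XOR 110101 = 010100
  pos 7: 101001 XOR 110101 = 011100
  pos 8: 111000 XOR 110101 = 001101
  pos 10: 110101 XOR 110101 = 000000
Remainder = 00000 (zero — the frame passes the CRC check).

00000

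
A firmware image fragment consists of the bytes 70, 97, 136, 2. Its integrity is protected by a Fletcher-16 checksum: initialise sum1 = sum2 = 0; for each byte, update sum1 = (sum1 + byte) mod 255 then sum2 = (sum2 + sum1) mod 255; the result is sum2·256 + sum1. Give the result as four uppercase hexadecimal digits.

Running sums (mod 255):
  after byte 0 (70): sum1=70, sum2=70
  after byte 1 (97): sum1=167, sum2=237
  after byte 2 (136): sum1=48, sum2=30
  after byte 3 (2): sum1=50, sum2=80
Checksum = sum2·256 + sum1 = 80·256 + 50 = 20530 = 0x5032.

5032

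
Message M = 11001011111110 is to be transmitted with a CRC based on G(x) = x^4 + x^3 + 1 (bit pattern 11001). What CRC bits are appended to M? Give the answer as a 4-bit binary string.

Append 4 zeros: 110010111111100000. Divide by 11001 (XOR where the leading bit is 1):
  pos 0: 11001 XOR 11001 = 00000
  pos 6: 11111 XOR 11001 = 00110
  pos 8: 11011 XOR 11001 = 00010
  pos 11: 10000 XOR 11001 = 01001
  pos 12: 10010 XOR 11001 = 01011
  pos 13: 10110 XOR 11001 = 01111
Remainder (last 4 bits) = 1111. This is the CRC / FCS.

1111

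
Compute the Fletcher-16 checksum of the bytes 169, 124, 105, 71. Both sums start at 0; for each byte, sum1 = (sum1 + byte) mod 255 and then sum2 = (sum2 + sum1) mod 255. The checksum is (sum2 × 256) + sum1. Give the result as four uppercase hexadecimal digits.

Running sums (mod 255):
  after byte 0 (169): sum1=169, sum2=169
  after byte 1 (124): sum1=38, sum2=207
  after byte 2 (105): sum1=143, sum2=95
  after byte 3 (71): sum1=214, sum2=54
Checksum = sum2·256 + sum1 = 54·256 + 214 = 14038 = 0x36D6.

36D6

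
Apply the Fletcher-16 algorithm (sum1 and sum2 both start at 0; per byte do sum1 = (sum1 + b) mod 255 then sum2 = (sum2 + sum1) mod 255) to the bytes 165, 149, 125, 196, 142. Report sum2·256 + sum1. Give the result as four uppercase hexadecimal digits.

230C

Running sums (mod 255):
  after byte 0 (165): sum1=165, sum2=165
  after byte 1 (149): sum1=59, sum2=224
  after byte 2 (125): sum1=184, sum2=153
  after byte 3 (196): sum1=125, sum2=23
  after byte 4 (142): sum1=12, sum2=35
Checksum = sum2·256 + sum1 = 35·256 + 12 = 8972 = 0x230C.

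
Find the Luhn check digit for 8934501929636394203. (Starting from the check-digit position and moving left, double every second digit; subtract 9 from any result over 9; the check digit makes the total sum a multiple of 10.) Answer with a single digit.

4

Partial digits right→left: 3 0 2 4 9 3 6 3 6 9 2 9 1 0 5 4 3 9 8
Double every second digit counting from the check-digit position (so the 1st, 3rd, 5th, ... of the partial from the right).
  doubled (with −9 where >9): 6 4 9 3 3 4 2 1 6 7 → sum 45
  kept as-is: 0 4 3 3 9 9 0 4 9 → sum 41
Total = 45 + 41 = 86.
Check digit = (10 − (86 mod 10)) mod 10 = 4.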